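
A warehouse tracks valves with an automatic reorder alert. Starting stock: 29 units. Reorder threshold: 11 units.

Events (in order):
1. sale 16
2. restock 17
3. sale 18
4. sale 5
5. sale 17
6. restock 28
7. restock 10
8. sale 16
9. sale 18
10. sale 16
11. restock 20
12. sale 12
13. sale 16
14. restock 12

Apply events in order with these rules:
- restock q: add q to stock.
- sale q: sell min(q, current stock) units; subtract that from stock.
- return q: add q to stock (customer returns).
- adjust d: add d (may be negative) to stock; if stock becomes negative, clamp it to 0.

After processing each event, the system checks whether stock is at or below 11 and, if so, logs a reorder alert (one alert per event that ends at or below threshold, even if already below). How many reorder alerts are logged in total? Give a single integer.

Answer: 6

Derivation:
Processing events:
Start: stock = 29
  Event 1 (sale 16): sell min(16,29)=16. stock: 29 - 16 = 13. total_sold = 16
  Event 2 (restock 17): 13 + 17 = 30
  Event 3 (sale 18): sell min(18,30)=18. stock: 30 - 18 = 12. total_sold = 34
  Event 4 (sale 5): sell min(5,12)=5. stock: 12 - 5 = 7. total_sold = 39
  Event 5 (sale 17): sell min(17,7)=7. stock: 7 - 7 = 0. total_sold = 46
  Event 6 (restock 28): 0 + 28 = 28
  Event 7 (restock 10): 28 + 10 = 38
  Event 8 (sale 16): sell min(16,38)=16. stock: 38 - 16 = 22. total_sold = 62
  Event 9 (sale 18): sell min(18,22)=18. stock: 22 - 18 = 4. total_sold = 80
  Event 10 (sale 16): sell min(16,4)=4. stock: 4 - 4 = 0. total_sold = 84
  Event 11 (restock 20): 0 + 20 = 20
  Event 12 (sale 12): sell min(12,20)=12. stock: 20 - 12 = 8. total_sold = 96
  Event 13 (sale 16): sell min(16,8)=8. stock: 8 - 8 = 0. total_sold = 104
  Event 14 (restock 12): 0 + 12 = 12
Final: stock = 12, total_sold = 104

Checking against threshold 11:
  After event 1: stock=13 > 11
  After event 2: stock=30 > 11
  After event 3: stock=12 > 11
  After event 4: stock=7 <= 11 -> ALERT
  After event 5: stock=0 <= 11 -> ALERT
  After event 6: stock=28 > 11
  After event 7: stock=38 > 11
  After event 8: stock=22 > 11
  After event 9: stock=4 <= 11 -> ALERT
  After event 10: stock=0 <= 11 -> ALERT
  After event 11: stock=20 > 11
  After event 12: stock=8 <= 11 -> ALERT
  After event 13: stock=0 <= 11 -> ALERT
  After event 14: stock=12 > 11
Alert events: [4, 5, 9, 10, 12, 13]. Count = 6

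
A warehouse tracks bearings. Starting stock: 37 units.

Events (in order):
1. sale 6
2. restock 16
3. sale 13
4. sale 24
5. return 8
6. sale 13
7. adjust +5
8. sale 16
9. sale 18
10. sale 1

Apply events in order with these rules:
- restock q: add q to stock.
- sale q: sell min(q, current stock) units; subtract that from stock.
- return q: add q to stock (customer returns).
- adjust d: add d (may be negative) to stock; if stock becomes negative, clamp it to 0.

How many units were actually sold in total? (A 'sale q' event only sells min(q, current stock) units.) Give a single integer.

Processing events:
Start: stock = 37
  Event 1 (sale 6): sell min(6,37)=6. stock: 37 - 6 = 31. total_sold = 6
  Event 2 (restock 16): 31 + 16 = 47
  Event 3 (sale 13): sell min(13,47)=13. stock: 47 - 13 = 34. total_sold = 19
  Event 4 (sale 24): sell min(24,34)=24. stock: 34 - 24 = 10. total_sold = 43
  Event 5 (return 8): 10 + 8 = 18
  Event 6 (sale 13): sell min(13,18)=13. stock: 18 - 13 = 5. total_sold = 56
  Event 7 (adjust +5): 5 + 5 = 10
  Event 8 (sale 16): sell min(16,10)=10. stock: 10 - 10 = 0. total_sold = 66
  Event 9 (sale 18): sell min(18,0)=0. stock: 0 - 0 = 0. total_sold = 66
  Event 10 (sale 1): sell min(1,0)=0. stock: 0 - 0 = 0. total_sold = 66
Final: stock = 0, total_sold = 66

Answer: 66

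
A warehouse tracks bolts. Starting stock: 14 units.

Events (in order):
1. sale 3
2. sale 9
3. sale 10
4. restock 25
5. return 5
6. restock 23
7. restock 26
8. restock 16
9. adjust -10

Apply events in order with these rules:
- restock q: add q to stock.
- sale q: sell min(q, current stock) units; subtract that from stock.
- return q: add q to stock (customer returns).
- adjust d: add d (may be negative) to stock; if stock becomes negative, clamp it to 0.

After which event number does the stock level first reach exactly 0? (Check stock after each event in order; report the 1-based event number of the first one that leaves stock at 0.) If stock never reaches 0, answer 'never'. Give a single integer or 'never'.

Processing events:
Start: stock = 14
  Event 1 (sale 3): sell min(3,14)=3. stock: 14 - 3 = 11. total_sold = 3
  Event 2 (sale 9): sell min(9,11)=9. stock: 11 - 9 = 2. total_sold = 12
  Event 3 (sale 10): sell min(10,2)=2. stock: 2 - 2 = 0. total_sold = 14
  Event 4 (restock 25): 0 + 25 = 25
  Event 5 (return 5): 25 + 5 = 30
  Event 6 (restock 23): 30 + 23 = 53
  Event 7 (restock 26): 53 + 26 = 79
  Event 8 (restock 16): 79 + 16 = 95
  Event 9 (adjust -10): 95 + -10 = 85
Final: stock = 85, total_sold = 14

First zero at event 3.

Answer: 3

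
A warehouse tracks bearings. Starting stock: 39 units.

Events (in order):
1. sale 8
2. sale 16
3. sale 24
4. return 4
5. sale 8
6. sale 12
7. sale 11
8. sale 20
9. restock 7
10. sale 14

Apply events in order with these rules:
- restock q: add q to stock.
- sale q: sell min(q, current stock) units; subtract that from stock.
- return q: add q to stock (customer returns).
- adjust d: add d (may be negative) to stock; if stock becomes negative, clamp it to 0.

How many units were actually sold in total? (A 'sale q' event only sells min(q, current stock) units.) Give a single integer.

Answer: 50

Derivation:
Processing events:
Start: stock = 39
  Event 1 (sale 8): sell min(8,39)=8. stock: 39 - 8 = 31. total_sold = 8
  Event 2 (sale 16): sell min(16,31)=16. stock: 31 - 16 = 15. total_sold = 24
  Event 3 (sale 24): sell min(24,15)=15. stock: 15 - 15 = 0. total_sold = 39
  Event 4 (return 4): 0 + 4 = 4
  Event 5 (sale 8): sell min(8,4)=4. stock: 4 - 4 = 0. total_sold = 43
  Event 6 (sale 12): sell min(12,0)=0. stock: 0 - 0 = 0. total_sold = 43
  Event 7 (sale 11): sell min(11,0)=0. stock: 0 - 0 = 0. total_sold = 43
  Event 8 (sale 20): sell min(20,0)=0. stock: 0 - 0 = 0. total_sold = 43
  Event 9 (restock 7): 0 + 7 = 7
  Event 10 (sale 14): sell min(14,7)=7. stock: 7 - 7 = 0. total_sold = 50
Final: stock = 0, total_sold = 50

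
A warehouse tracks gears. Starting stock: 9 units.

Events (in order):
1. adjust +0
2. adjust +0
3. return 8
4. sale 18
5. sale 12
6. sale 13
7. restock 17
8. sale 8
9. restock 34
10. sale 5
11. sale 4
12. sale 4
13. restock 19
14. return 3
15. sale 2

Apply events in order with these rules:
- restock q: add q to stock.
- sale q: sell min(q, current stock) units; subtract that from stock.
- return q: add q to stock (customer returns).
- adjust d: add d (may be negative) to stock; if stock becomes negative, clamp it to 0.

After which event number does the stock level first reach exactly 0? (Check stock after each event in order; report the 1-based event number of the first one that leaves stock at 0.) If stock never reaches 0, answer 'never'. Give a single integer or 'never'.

Processing events:
Start: stock = 9
  Event 1 (adjust +0): 9 + 0 = 9
  Event 2 (adjust +0): 9 + 0 = 9
  Event 3 (return 8): 9 + 8 = 17
  Event 4 (sale 18): sell min(18,17)=17. stock: 17 - 17 = 0. total_sold = 17
  Event 5 (sale 12): sell min(12,0)=0. stock: 0 - 0 = 0. total_sold = 17
  Event 6 (sale 13): sell min(13,0)=0. stock: 0 - 0 = 0. total_sold = 17
  Event 7 (restock 17): 0 + 17 = 17
  Event 8 (sale 8): sell min(8,17)=8. stock: 17 - 8 = 9. total_sold = 25
  Event 9 (restock 34): 9 + 34 = 43
  Event 10 (sale 5): sell min(5,43)=5. stock: 43 - 5 = 38. total_sold = 30
  Event 11 (sale 4): sell min(4,38)=4. stock: 38 - 4 = 34. total_sold = 34
  Event 12 (sale 4): sell min(4,34)=4. stock: 34 - 4 = 30. total_sold = 38
  Event 13 (restock 19): 30 + 19 = 49
  Event 14 (return 3): 49 + 3 = 52
  Event 15 (sale 2): sell min(2,52)=2. stock: 52 - 2 = 50. total_sold = 40
Final: stock = 50, total_sold = 40

First zero at event 4.

Answer: 4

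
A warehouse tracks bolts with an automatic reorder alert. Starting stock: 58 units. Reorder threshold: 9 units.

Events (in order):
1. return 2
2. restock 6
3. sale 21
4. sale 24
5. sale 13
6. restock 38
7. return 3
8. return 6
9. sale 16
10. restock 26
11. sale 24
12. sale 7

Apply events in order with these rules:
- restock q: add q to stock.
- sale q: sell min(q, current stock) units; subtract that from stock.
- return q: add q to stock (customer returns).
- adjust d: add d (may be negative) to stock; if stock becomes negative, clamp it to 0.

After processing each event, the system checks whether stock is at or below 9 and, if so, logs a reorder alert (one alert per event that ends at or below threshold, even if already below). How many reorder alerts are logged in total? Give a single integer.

Answer: 1

Derivation:
Processing events:
Start: stock = 58
  Event 1 (return 2): 58 + 2 = 60
  Event 2 (restock 6): 60 + 6 = 66
  Event 3 (sale 21): sell min(21,66)=21. stock: 66 - 21 = 45. total_sold = 21
  Event 4 (sale 24): sell min(24,45)=24. stock: 45 - 24 = 21. total_sold = 45
  Event 5 (sale 13): sell min(13,21)=13. stock: 21 - 13 = 8. total_sold = 58
  Event 6 (restock 38): 8 + 38 = 46
  Event 7 (return 3): 46 + 3 = 49
  Event 8 (return 6): 49 + 6 = 55
  Event 9 (sale 16): sell min(16,55)=16. stock: 55 - 16 = 39. total_sold = 74
  Event 10 (restock 26): 39 + 26 = 65
  Event 11 (sale 24): sell min(24,65)=24. stock: 65 - 24 = 41. total_sold = 98
  Event 12 (sale 7): sell min(7,41)=7. stock: 41 - 7 = 34. total_sold = 105
Final: stock = 34, total_sold = 105

Checking against threshold 9:
  After event 1: stock=60 > 9
  After event 2: stock=66 > 9
  After event 3: stock=45 > 9
  After event 4: stock=21 > 9
  After event 5: stock=8 <= 9 -> ALERT
  After event 6: stock=46 > 9
  After event 7: stock=49 > 9
  After event 8: stock=55 > 9
  After event 9: stock=39 > 9
  After event 10: stock=65 > 9
  After event 11: stock=41 > 9
  After event 12: stock=34 > 9
Alert events: [5]. Count = 1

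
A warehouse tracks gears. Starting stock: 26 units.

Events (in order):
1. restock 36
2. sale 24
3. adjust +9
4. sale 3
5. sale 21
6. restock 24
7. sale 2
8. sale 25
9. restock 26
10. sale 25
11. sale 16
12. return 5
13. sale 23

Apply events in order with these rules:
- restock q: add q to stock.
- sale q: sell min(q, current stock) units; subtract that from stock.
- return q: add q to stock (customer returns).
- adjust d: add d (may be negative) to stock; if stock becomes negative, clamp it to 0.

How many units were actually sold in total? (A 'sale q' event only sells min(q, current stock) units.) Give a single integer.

Processing events:
Start: stock = 26
  Event 1 (restock 36): 26 + 36 = 62
  Event 2 (sale 24): sell min(24,62)=24. stock: 62 - 24 = 38. total_sold = 24
  Event 3 (adjust +9): 38 + 9 = 47
  Event 4 (sale 3): sell min(3,47)=3. stock: 47 - 3 = 44. total_sold = 27
  Event 5 (sale 21): sell min(21,44)=21. stock: 44 - 21 = 23. total_sold = 48
  Event 6 (restock 24): 23 + 24 = 47
  Event 7 (sale 2): sell min(2,47)=2. stock: 47 - 2 = 45. total_sold = 50
  Event 8 (sale 25): sell min(25,45)=25. stock: 45 - 25 = 20. total_sold = 75
  Event 9 (restock 26): 20 + 26 = 46
  Event 10 (sale 25): sell min(25,46)=25. stock: 46 - 25 = 21. total_sold = 100
  Event 11 (sale 16): sell min(16,21)=16. stock: 21 - 16 = 5. total_sold = 116
  Event 12 (return 5): 5 + 5 = 10
  Event 13 (sale 23): sell min(23,10)=10. stock: 10 - 10 = 0. total_sold = 126
Final: stock = 0, total_sold = 126

Answer: 126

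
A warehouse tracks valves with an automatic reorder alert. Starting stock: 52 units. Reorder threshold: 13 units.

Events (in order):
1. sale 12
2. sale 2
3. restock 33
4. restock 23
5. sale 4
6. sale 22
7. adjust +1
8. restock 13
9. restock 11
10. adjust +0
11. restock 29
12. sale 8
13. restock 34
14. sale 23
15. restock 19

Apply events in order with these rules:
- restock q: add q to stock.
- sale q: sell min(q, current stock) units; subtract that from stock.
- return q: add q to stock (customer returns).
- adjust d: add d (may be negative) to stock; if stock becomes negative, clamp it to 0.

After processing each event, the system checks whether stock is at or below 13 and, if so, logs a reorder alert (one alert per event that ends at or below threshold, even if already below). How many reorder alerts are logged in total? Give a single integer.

Processing events:
Start: stock = 52
  Event 1 (sale 12): sell min(12,52)=12. stock: 52 - 12 = 40. total_sold = 12
  Event 2 (sale 2): sell min(2,40)=2. stock: 40 - 2 = 38. total_sold = 14
  Event 3 (restock 33): 38 + 33 = 71
  Event 4 (restock 23): 71 + 23 = 94
  Event 5 (sale 4): sell min(4,94)=4. stock: 94 - 4 = 90. total_sold = 18
  Event 6 (sale 22): sell min(22,90)=22. stock: 90 - 22 = 68. total_sold = 40
  Event 7 (adjust +1): 68 + 1 = 69
  Event 8 (restock 13): 69 + 13 = 82
  Event 9 (restock 11): 82 + 11 = 93
  Event 10 (adjust +0): 93 + 0 = 93
  Event 11 (restock 29): 93 + 29 = 122
  Event 12 (sale 8): sell min(8,122)=8. stock: 122 - 8 = 114. total_sold = 48
  Event 13 (restock 34): 114 + 34 = 148
  Event 14 (sale 23): sell min(23,148)=23. stock: 148 - 23 = 125. total_sold = 71
  Event 15 (restock 19): 125 + 19 = 144
Final: stock = 144, total_sold = 71

Checking against threshold 13:
  After event 1: stock=40 > 13
  After event 2: stock=38 > 13
  After event 3: stock=71 > 13
  After event 4: stock=94 > 13
  After event 5: stock=90 > 13
  After event 6: stock=68 > 13
  After event 7: stock=69 > 13
  After event 8: stock=82 > 13
  After event 9: stock=93 > 13
  After event 10: stock=93 > 13
  After event 11: stock=122 > 13
  After event 12: stock=114 > 13
  After event 13: stock=148 > 13
  After event 14: stock=125 > 13
  After event 15: stock=144 > 13
Alert events: []. Count = 0

Answer: 0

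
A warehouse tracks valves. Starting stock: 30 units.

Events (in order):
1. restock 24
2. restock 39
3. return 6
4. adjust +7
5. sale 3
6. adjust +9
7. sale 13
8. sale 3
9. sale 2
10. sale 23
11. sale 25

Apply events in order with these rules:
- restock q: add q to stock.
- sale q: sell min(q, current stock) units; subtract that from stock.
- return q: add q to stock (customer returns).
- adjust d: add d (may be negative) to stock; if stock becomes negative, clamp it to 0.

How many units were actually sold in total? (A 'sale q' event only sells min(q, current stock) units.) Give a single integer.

Processing events:
Start: stock = 30
  Event 1 (restock 24): 30 + 24 = 54
  Event 2 (restock 39): 54 + 39 = 93
  Event 3 (return 6): 93 + 6 = 99
  Event 4 (adjust +7): 99 + 7 = 106
  Event 5 (sale 3): sell min(3,106)=3. stock: 106 - 3 = 103. total_sold = 3
  Event 6 (adjust +9): 103 + 9 = 112
  Event 7 (sale 13): sell min(13,112)=13. stock: 112 - 13 = 99. total_sold = 16
  Event 8 (sale 3): sell min(3,99)=3. stock: 99 - 3 = 96. total_sold = 19
  Event 9 (sale 2): sell min(2,96)=2. stock: 96 - 2 = 94. total_sold = 21
  Event 10 (sale 23): sell min(23,94)=23. stock: 94 - 23 = 71. total_sold = 44
  Event 11 (sale 25): sell min(25,71)=25. stock: 71 - 25 = 46. total_sold = 69
Final: stock = 46, total_sold = 69

Answer: 69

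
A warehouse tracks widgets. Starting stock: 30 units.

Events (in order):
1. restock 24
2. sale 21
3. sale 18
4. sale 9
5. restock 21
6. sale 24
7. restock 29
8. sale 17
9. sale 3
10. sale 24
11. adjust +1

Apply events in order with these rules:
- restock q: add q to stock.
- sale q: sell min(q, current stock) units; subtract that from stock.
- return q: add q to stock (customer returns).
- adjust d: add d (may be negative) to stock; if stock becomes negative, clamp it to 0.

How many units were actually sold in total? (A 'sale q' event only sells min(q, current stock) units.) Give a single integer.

Processing events:
Start: stock = 30
  Event 1 (restock 24): 30 + 24 = 54
  Event 2 (sale 21): sell min(21,54)=21. stock: 54 - 21 = 33. total_sold = 21
  Event 3 (sale 18): sell min(18,33)=18. stock: 33 - 18 = 15. total_sold = 39
  Event 4 (sale 9): sell min(9,15)=9. stock: 15 - 9 = 6. total_sold = 48
  Event 5 (restock 21): 6 + 21 = 27
  Event 6 (sale 24): sell min(24,27)=24. stock: 27 - 24 = 3. total_sold = 72
  Event 7 (restock 29): 3 + 29 = 32
  Event 8 (sale 17): sell min(17,32)=17. stock: 32 - 17 = 15. total_sold = 89
  Event 9 (sale 3): sell min(3,15)=3. stock: 15 - 3 = 12. total_sold = 92
  Event 10 (sale 24): sell min(24,12)=12. stock: 12 - 12 = 0. total_sold = 104
  Event 11 (adjust +1): 0 + 1 = 1
Final: stock = 1, total_sold = 104

Answer: 104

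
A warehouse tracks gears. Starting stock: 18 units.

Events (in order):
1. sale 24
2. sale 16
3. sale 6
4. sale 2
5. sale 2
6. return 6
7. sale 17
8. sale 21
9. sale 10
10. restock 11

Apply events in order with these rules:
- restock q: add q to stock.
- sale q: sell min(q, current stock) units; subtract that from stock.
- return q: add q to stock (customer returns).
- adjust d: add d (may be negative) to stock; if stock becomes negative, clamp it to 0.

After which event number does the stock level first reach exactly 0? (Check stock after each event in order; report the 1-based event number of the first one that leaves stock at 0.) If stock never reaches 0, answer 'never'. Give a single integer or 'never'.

Processing events:
Start: stock = 18
  Event 1 (sale 24): sell min(24,18)=18. stock: 18 - 18 = 0. total_sold = 18
  Event 2 (sale 16): sell min(16,0)=0. stock: 0 - 0 = 0. total_sold = 18
  Event 3 (sale 6): sell min(6,0)=0. stock: 0 - 0 = 0. total_sold = 18
  Event 4 (sale 2): sell min(2,0)=0. stock: 0 - 0 = 0. total_sold = 18
  Event 5 (sale 2): sell min(2,0)=0. stock: 0 - 0 = 0. total_sold = 18
  Event 6 (return 6): 0 + 6 = 6
  Event 7 (sale 17): sell min(17,6)=6. stock: 6 - 6 = 0. total_sold = 24
  Event 8 (sale 21): sell min(21,0)=0. stock: 0 - 0 = 0. total_sold = 24
  Event 9 (sale 10): sell min(10,0)=0. stock: 0 - 0 = 0. total_sold = 24
  Event 10 (restock 11): 0 + 11 = 11
Final: stock = 11, total_sold = 24

First zero at event 1.

Answer: 1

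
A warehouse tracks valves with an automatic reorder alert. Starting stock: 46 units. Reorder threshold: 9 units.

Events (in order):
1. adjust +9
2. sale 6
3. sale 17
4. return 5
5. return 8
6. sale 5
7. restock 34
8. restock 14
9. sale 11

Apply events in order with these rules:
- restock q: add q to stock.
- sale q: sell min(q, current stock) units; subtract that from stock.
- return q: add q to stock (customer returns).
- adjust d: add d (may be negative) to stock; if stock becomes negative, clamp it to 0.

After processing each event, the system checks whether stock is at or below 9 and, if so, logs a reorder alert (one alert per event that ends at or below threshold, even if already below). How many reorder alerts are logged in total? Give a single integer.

Processing events:
Start: stock = 46
  Event 1 (adjust +9): 46 + 9 = 55
  Event 2 (sale 6): sell min(6,55)=6. stock: 55 - 6 = 49. total_sold = 6
  Event 3 (sale 17): sell min(17,49)=17. stock: 49 - 17 = 32. total_sold = 23
  Event 4 (return 5): 32 + 5 = 37
  Event 5 (return 8): 37 + 8 = 45
  Event 6 (sale 5): sell min(5,45)=5. stock: 45 - 5 = 40. total_sold = 28
  Event 7 (restock 34): 40 + 34 = 74
  Event 8 (restock 14): 74 + 14 = 88
  Event 9 (sale 11): sell min(11,88)=11. stock: 88 - 11 = 77. total_sold = 39
Final: stock = 77, total_sold = 39

Checking against threshold 9:
  After event 1: stock=55 > 9
  After event 2: stock=49 > 9
  After event 3: stock=32 > 9
  After event 4: stock=37 > 9
  After event 5: stock=45 > 9
  After event 6: stock=40 > 9
  After event 7: stock=74 > 9
  After event 8: stock=88 > 9
  After event 9: stock=77 > 9
Alert events: []. Count = 0

Answer: 0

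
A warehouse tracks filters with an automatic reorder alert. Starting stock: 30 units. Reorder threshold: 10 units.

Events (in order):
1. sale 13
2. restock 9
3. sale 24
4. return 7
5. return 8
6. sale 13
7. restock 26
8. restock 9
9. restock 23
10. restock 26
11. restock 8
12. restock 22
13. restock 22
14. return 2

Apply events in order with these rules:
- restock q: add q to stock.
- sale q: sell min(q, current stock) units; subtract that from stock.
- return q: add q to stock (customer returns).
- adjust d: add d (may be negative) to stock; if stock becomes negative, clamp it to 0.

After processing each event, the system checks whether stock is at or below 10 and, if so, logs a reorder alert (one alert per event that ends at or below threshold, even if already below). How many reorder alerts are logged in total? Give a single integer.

Processing events:
Start: stock = 30
  Event 1 (sale 13): sell min(13,30)=13. stock: 30 - 13 = 17. total_sold = 13
  Event 2 (restock 9): 17 + 9 = 26
  Event 3 (sale 24): sell min(24,26)=24. stock: 26 - 24 = 2. total_sold = 37
  Event 4 (return 7): 2 + 7 = 9
  Event 5 (return 8): 9 + 8 = 17
  Event 6 (sale 13): sell min(13,17)=13. stock: 17 - 13 = 4. total_sold = 50
  Event 7 (restock 26): 4 + 26 = 30
  Event 8 (restock 9): 30 + 9 = 39
  Event 9 (restock 23): 39 + 23 = 62
  Event 10 (restock 26): 62 + 26 = 88
  Event 11 (restock 8): 88 + 8 = 96
  Event 12 (restock 22): 96 + 22 = 118
  Event 13 (restock 22): 118 + 22 = 140
  Event 14 (return 2): 140 + 2 = 142
Final: stock = 142, total_sold = 50

Checking against threshold 10:
  After event 1: stock=17 > 10
  After event 2: stock=26 > 10
  After event 3: stock=2 <= 10 -> ALERT
  After event 4: stock=9 <= 10 -> ALERT
  After event 5: stock=17 > 10
  After event 6: stock=4 <= 10 -> ALERT
  After event 7: stock=30 > 10
  After event 8: stock=39 > 10
  After event 9: stock=62 > 10
  After event 10: stock=88 > 10
  After event 11: stock=96 > 10
  After event 12: stock=118 > 10
  After event 13: stock=140 > 10
  After event 14: stock=142 > 10
Alert events: [3, 4, 6]. Count = 3

Answer: 3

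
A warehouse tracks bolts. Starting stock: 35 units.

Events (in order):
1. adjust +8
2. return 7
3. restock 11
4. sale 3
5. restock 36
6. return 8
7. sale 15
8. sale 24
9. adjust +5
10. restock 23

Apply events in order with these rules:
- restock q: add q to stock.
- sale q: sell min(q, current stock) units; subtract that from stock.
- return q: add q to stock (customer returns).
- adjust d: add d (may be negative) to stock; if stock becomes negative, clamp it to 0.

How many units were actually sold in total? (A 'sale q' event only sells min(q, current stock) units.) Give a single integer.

Answer: 42

Derivation:
Processing events:
Start: stock = 35
  Event 1 (adjust +8): 35 + 8 = 43
  Event 2 (return 7): 43 + 7 = 50
  Event 3 (restock 11): 50 + 11 = 61
  Event 4 (sale 3): sell min(3,61)=3. stock: 61 - 3 = 58. total_sold = 3
  Event 5 (restock 36): 58 + 36 = 94
  Event 6 (return 8): 94 + 8 = 102
  Event 7 (sale 15): sell min(15,102)=15. stock: 102 - 15 = 87. total_sold = 18
  Event 8 (sale 24): sell min(24,87)=24. stock: 87 - 24 = 63. total_sold = 42
  Event 9 (adjust +5): 63 + 5 = 68
  Event 10 (restock 23): 68 + 23 = 91
Final: stock = 91, total_sold = 42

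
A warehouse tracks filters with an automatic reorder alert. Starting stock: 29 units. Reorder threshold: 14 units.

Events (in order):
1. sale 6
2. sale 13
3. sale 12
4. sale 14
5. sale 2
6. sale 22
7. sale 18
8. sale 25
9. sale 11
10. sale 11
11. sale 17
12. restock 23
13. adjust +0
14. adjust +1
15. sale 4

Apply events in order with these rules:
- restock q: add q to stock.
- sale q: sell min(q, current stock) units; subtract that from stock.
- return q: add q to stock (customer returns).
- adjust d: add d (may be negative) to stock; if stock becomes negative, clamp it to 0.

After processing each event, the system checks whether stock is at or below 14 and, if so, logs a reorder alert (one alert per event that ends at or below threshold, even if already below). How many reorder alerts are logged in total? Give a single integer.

Processing events:
Start: stock = 29
  Event 1 (sale 6): sell min(6,29)=6. stock: 29 - 6 = 23. total_sold = 6
  Event 2 (sale 13): sell min(13,23)=13. stock: 23 - 13 = 10. total_sold = 19
  Event 3 (sale 12): sell min(12,10)=10. stock: 10 - 10 = 0. total_sold = 29
  Event 4 (sale 14): sell min(14,0)=0. stock: 0 - 0 = 0. total_sold = 29
  Event 5 (sale 2): sell min(2,0)=0. stock: 0 - 0 = 0. total_sold = 29
  Event 6 (sale 22): sell min(22,0)=0. stock: 0 - 0 = 0. total_sold = 29
  Event 7 (sale 18): sell min(18,0)=0. stock: 0 - 0 = 0. total_sold = 29
  Event 8 (sale 25): sell min(25,0)=0. stock: 0 - 0 = 0. total_sold = 29
  Event 9 (sale 11): sell min(11,0)=0. stock: 0 - 0 = 0. total_sold = 29
  Event 10 (sale 11): sell min(11,0)=0. stock: 0 - 0 = 0. total_sold = 29
  Event 11 (sale 17): sell min(17,0)=0. stock: 0 - 0 = 0. total_sold = 29
  Event 12 (restock 23): 0 + 23 = 23
  Event 13 (adjust +0): 23 + 0 = 23
  Event 14 (adjust +1): 23 + 1 = 24
  Event 15 (sale 4): sell min(4,24)=4. stock: 24 - 4 = 20. total_sold = 33
Final: stock = 20, total_sold = 33

Checking against threshold 14:
  After event 1: stock=23 > 14
  After event 2: stock=10 <= 14 -> ALERT
  After event 3: stock=0 <= 14 -> ALERT
  After event 4: stock=0 <= 14 -> ALERT
  After event 5: stock=0 <= 14 -> ALERT
  After event 6: stock=0 <= 14 -> ALERT
  After event 7: stock=0 <= 14 -> ALERT
  After event 8: stock=0 <= 14 -> ALERT
  After event 9: stock=0 <= 14 -> ALERT
  After event 10: stock=0 <= 14 -> ALERT
  After event 11: stock=0 <= 14 -> ALERT
  After event 12: stock=23 > 14
  After event 13: stock=23 > 14
  After event 14: stock=24 > 14
  After event 15: stock=20 > 14
Alert events: [2, 3, 4, 5, 6, 7, 8, 9, 10, 11]. Count = 10

Answer: 10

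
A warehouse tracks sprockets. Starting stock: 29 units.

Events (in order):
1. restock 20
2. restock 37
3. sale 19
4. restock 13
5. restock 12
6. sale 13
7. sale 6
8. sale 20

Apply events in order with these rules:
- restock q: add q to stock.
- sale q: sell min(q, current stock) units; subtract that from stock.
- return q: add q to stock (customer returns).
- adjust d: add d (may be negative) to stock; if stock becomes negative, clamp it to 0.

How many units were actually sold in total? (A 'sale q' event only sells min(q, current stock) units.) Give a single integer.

Answer: 58

Derivation:
Processing events:
Start: stock = 29
  Event 1 (restock 20): 29 + 20 = 49
  Event 2 (restock 37): 49 + 37 = 86
  Event 3 (sale 19): sell min(19,86)=19. stock: 86 - 19 = 67. total_sold = 19
  Event 4 (restock 13): 67 + 13 = 80
  Event 5 (restock 12): 80 + 12 = 92
  Event 6 (sale 13): sell min(13,92)=13. stock: 92 - 13 = 79. total_sold = 32
  Event 7 (sale 6): sell min(6,79)=6. stock: 79 - 6 = 73. total_sold = 38
  Event 8 (sale 20): sell min(20,73)=20. stock: 73 - 20 = 53. total_sold = 58
Final: stock = 53, total_sold = 58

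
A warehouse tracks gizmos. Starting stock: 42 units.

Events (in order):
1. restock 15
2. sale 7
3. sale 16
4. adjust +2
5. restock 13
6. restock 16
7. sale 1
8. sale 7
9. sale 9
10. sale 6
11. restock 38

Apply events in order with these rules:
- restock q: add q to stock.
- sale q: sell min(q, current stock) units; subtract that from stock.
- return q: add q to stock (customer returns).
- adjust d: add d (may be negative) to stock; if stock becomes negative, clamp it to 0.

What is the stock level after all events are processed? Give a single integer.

Processing events:
Start: stock = 42
  Event 1 (restock 15): 42 + 15 = 57
  Event 2 (sale 7): sell min(7,57)=7. stock: 57 - 7 = 50. total_sold = 7
  Event 3 (sale 16): sell min(16,50)=16. stock: 50 - 16 = 34. total_sold = 23
  Event 4 (adjust +2): 34 + 2 = 36
  Event 5 (restock 13): 36 + 13 = 49
  Event 6 (restock 16): 49 + 16 = 65
  Event 7 (sale 1): sell min(1,65)=1. stock: 65 - 1 = 64. total_sold = 24
  Event 8 (sale 7): sell min(7,64)=7. stock: 64 - 7 = 57. total_sold = 31
  Event 9 (sale 9): sell min(9,57)=9. stock: 57 - 9 = 48. total_sold = 40
  Event 10 (sale 6): sell min(6,48)=6. stock: 48 - 6 = 42. total_sold = 46
  Event 11 (restock 38): 42 + 38 = 80
Final: stock = 80, total_sold = 46

Answer: 80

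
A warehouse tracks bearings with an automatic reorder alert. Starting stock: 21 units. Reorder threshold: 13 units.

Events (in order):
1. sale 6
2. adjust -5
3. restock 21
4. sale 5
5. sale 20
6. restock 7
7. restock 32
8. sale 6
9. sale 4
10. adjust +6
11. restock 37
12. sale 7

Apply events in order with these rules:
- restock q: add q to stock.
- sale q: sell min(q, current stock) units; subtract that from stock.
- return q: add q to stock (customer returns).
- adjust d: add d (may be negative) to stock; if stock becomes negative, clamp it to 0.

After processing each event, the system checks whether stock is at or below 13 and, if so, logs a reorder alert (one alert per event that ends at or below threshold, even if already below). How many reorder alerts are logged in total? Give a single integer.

Answer: 3

Derivation:
Processing events:
Start: stock = 21
  Event 1 (sale 6): sell min(6,21)=6. stock: 21 - 6 = 15. total_sold = 6
  Event 2 (adjust -5): 15 + -5 = 10
  Event 3 (restock 21): 10 + 21 = 31
  Event 4 (sale 5): sell min(5,31)=5. stock: 31 - 5 = 26. total_sold = 11
  Event 5 (sale 20): sell min(20,26)=20. stock: 26 - 20 = 6. total_sold = 31
  Event 6 (restock 7): 6 + 7 = 13
  Event 7 (restock 32): 13 + 32 = 45
  Event 8 (sale 6): sell min(6,45)=6. stock: 45 - 6 = 39. total_sold = 37
  Event 9 (sale 4): sell min(4,39)=4. stock: 39 - 4 = 35. total_sold = 41
  Event 10 (adjust +6): 35 + 6 = 41
  Event 11 (restock 37): 41 + 37 = 78
  Event 12 (sale 7): sell min(7,78)=7. stock: 78 - 7 = 71. total_sold = 48
Final: stock = 71, total_sold = 48

Checking against threshold 13:
  After event 1: stock=15 > 13
  After event 2: stock=10 <= 13 -> ALERT
  After event 3: stock=31 > 13
  After event 4: stock=26 > 13
  After event 5: stock=6 <= 13 -> ALERT
  After event 6: stock=13 <= 13 -> ALERT
  After event 7: stock=45 > 13
  After event 8: stock=39 > 13
  After event 9: stock=35 > 13
  After event 10: stock=41 > 13
  After event 11: stock=78 > 13
  After event 12: stock=71 > 13
Alert events: [2, 5, 6]. Count = 3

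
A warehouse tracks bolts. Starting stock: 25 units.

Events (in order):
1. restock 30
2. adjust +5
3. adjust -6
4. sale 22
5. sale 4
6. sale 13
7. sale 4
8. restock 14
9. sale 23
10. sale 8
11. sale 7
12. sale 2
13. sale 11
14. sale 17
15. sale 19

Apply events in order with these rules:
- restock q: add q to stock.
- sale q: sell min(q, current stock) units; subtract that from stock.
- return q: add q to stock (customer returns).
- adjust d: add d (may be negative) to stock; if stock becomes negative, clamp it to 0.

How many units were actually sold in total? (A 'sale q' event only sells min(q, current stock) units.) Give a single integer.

Answer: 68

Derivation:
Processing events:
Start: stock = 25
  Event 1 (restock 30): 25 + 30 = 55
  Event 2 (adjust +5): 55 + 5 = 60
  Event 3 (adjust -6): 60 + -6 = 54
  Event 4 (sale 22): sell min(22,54)=22. stock: 54 - 22 = 32. total_sold = 22
  Event 5 (sale 4): sell min(4,32)=4. stock: 32 - 4 = 28. total_sold = 26
  Event 6 (sale 13): sell min(13,28)=13. stock: 28 - 13 = 15. total_sold = 39
  Event 7 (sale 4): sell min(4,15)=4. stock: 15 - 4 = 11. total_sold = 43
  Event 8 (restock 14): 11 + 14 = 25
  Event 9 (sale 23): sell min(23,25)=23. stock: 25 - 23 = 2. total_sold = 66
  Event 10 (sale 8): sell min(8,2)=2. stock: 2 - 2 = 0. total_sold = 68
  Event 11 (sale 7): sell min(7,0)=0. stock: 0 - 0 = 0. total_sold = 68
  Event 12 (sale 2): sell min(2,0)=0. stock: 0 - 0 = 0. total_sold = 68
  Event 13 (sale 11): sell min(11,0)=0. stock: 0 - 0 = 0. total_sold = 68
  Event 14 (sale 17): sell min(17,0)=0. stock: 0 - 0 = 0. total_sold = 68
  Event 15 (sale 19): sell min(19,0)=0. stock: 0 - 0 = 0. total_sold = 68
Final: stock = 0, total_sold = 68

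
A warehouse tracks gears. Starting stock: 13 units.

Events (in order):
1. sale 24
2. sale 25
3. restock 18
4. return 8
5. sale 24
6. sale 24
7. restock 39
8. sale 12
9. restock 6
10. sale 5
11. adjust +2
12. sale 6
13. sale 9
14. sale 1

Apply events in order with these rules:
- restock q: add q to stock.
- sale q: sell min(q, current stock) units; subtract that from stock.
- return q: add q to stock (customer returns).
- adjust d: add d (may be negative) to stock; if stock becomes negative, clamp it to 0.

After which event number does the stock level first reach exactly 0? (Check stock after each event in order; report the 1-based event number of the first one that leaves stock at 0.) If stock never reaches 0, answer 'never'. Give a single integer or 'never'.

Processing events:
Start: stock = 13
  Event 1 (sale 24): sell min(24,13)=13. stock: 13 - 13 = 0. total_sold = 13
  Event 2 (sale 25): sell min(25,0)=0. stock: 0 - 0 = 0. total_sold = 13
  Event 3 (restock 18): 0 + 18 = 18
  Event 4 (return 8): 18 + 8 = 26
  Event 5 (sale 24): sell min(24,26)=24. stock: 26 - 24 = 2. total_sold = 37
  Event 6 (sale 24): sell min(24,2)=2. stock: 2 - 2 = 0. total_sold = 39
  Event 7 (restock 39): 0 + 39 = 39
  Event 8 (sale 12): sell min(12,39)=12. stock: 39 - 12 = 27. total_sold = 51
  Event 9 (restock 6): 27 + 6 = 33
  Event 10 (sale 5): sell min(5,33)=5. stock: 33 - 5 = 28. total_sold = 56
  Event 11 (adjust +2): 28 + 2 = 30
  Event 12 (sale 6): sell min(6,30)=6. stock: 30 - 6 = 24. total_sold = 62
  Event 13 (sale 9): sell min(9,24)=9. stock: 24 - 9 = 15. total_sold = 71
  Event 14 (sale 1): sell min(1,15)=1. stock: 15 - 1 = 14. total_sold = 72
Final: stock = 14, total_sold = 72

First zero at event 1.

Answer: 1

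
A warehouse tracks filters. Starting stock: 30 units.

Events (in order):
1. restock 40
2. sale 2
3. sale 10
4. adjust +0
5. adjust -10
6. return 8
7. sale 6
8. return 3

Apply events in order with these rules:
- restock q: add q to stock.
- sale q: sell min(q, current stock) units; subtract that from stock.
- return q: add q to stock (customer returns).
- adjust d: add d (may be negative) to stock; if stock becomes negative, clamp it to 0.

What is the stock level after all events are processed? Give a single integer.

Answer: 53

Derivation:
Processing events:
Start: stock = 30
  Event 1 (restock 40): 30 + 40 = 70
  Event 2 (sale 2): sell min(2,70)=2. stock: 70 - 2 = 68. total_sold = 2
  Event 3 (sale 10): sell min(10,68)=10. stock: 68 - 10 = 58. total_sold = 12
  Event 4 (adjust +0): 58 + 0 = 58
  Event 5 (adjust -10): 58 + -10 = 48
  Event 6 (return 8): 48 + 8 = 56
  Event 7 (sale 6): sell min(6,56)=6. stock: 56 - 6 = 50. total_sold = 18
  Event 8 (return 3): 50 + 3 = 53
Final: stock = 53, total_sold = 18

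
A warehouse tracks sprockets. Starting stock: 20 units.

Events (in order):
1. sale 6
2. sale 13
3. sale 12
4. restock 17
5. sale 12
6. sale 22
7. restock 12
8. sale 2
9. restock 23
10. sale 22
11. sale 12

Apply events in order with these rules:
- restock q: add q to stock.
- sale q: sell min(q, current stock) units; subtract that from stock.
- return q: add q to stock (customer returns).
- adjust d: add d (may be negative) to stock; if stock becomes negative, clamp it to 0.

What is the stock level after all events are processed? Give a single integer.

Processing events:
Start: stock = 20
  Event 1 (sale 6): sell min(6,20)=6. stock: 20 - 6 = 14. total_sold = 6
  Event 2 (sale 13): sell min(13,14)=13. stock: 14 - 13 = 1. total_sold = 19
  Event 3 (sale 12): sell min(12,1)=1. stock: 1 - 1 = 0. total_sold = 20
  Event 4 (restock 17): 0 + 17 = 17
  Event 5 (sale 12): sell min(12,17)=12. stock: 17 - 12 = 5. total_sold = 32
  Event 6 (sale 22): sell min(22,5)=5. stock: 5 - 5 = 0. total_sold = 37
  Event 7 (restock 12): 0 + 12 = 12
  Event 8 (sale 2): sell min(2,12)=2. stock: 12 - 2 = 10. total_sold = 39
  Event 9 (restock 23): 10 + 23 = 33
  Event 10 (sale 22): sell min(22,33)=22. stock: 33 - 22 = 11. total_sold = 61
  Event 11 (sale 12): sell min(12,11)=11. stock: 11 - 11 = 0. total_sold = 72
Final: stock = 0, total_sold = 72

Answer: 0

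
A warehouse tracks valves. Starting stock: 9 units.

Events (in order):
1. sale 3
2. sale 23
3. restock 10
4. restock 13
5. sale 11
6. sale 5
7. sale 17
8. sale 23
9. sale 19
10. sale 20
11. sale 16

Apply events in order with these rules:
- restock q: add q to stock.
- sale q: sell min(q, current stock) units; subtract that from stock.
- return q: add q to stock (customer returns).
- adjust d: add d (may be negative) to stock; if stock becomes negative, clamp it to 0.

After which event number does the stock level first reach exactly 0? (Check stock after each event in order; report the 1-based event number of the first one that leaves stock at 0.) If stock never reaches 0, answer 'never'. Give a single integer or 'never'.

Processing events:
Start: stock = 9
  Event 1 (sale 3): sell min(3,9)=3. stock: 9 - 3 = 6. total_sold = 3
  Event 2 (sale 23): sell min(23,6)=6. stock: 6 - 6 = 0. total_sold = 9
  Event 3 (restock 10): 0 + 10 = 10
  Event 4 (restock 13): 10 + 13 = 23
  Event 5 (sale 11): sell min(11,23)=11. stock: 23 - 11 = 12. total_sold = 20
  Event 6 (sale 5): sell min(5,12)=5. stock: 12 - 5 = 7. total_sold = 25
  Event 7 (sale 17): sell min(17,7)=7. stock: 7 - 7 = 0. total_sold = 32
  Event 8 (sale 23): sell min(23,0)=0. stock: 0 - 0 = 0. total_sold = 32
  Event 9 (sale 19): sell min(19,0)=0. stock: 0 - 0 = 0. total_sold = 32
  Event 10 (sale 20): sell min(20,0)=0. stock: 0 - 0 = 0. total_sold = 32
  Event 11 (sale 16): sell min(16,0)=0. stock: 0 - 0 = 0. total_sold = 32
Final: stock = 0, total_sold = 32

First zero at event 2.

Answer: 2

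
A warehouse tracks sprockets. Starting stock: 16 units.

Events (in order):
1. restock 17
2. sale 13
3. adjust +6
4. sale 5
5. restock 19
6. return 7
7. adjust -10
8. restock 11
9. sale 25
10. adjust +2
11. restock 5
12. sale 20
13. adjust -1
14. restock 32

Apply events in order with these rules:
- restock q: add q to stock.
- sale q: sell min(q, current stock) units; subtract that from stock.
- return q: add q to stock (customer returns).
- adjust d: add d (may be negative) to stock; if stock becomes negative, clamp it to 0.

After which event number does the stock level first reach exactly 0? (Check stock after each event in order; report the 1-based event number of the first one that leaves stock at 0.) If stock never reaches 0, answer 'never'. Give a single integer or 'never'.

Processing events:
Start: stock = 16
  Event 1 (restock 17): 16 + 17 = 33
  Event 2 (sale 13): sell min(13,33)=13. stock: 33 - 13 = 20. total_sold = 13
  Event 3 (adjust +6): 20 + 6 = 26
  Event 4 (sale 5): sell min(5,26)=5. stock: 26 - 5 = 21. total_sold = 18
  Event 5 (restock 19): 21 + 19 = 40
  Event 6 (return 7): 40 + 7 = 47
  Event 7 (adjust -10): 47 + -10 = 37
  Event 8 (restock 11): 37 + 11 = 48
  Event 9 (sale 25): sell min(25,48)=25. stock: 48 - 25 = 23. total_sold = 43
  Event 10 (adjust +2): 23 + 2 = 25
  Event 11 (restock 5): 25 + 5 = 30
  Event 12 (sale 20): sell min(20,30)=20. stock: 30 - 20 = 10. total_sold = 63
  Event 13 (adjust -1): 10 + -1 = 9
  Event 14 (restock 32): 9 + 32 = 41
Final: stock = 41, total_sold = 63

Stock never reaches 0.

Answer: never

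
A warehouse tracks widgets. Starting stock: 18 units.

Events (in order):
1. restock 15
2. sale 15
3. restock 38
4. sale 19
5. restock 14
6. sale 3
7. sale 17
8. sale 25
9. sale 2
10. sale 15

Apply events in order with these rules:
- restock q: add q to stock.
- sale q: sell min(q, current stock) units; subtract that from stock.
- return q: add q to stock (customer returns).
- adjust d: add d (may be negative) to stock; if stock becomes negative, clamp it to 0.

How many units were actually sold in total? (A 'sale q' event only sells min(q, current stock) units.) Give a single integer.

Answer: 85

Derivation:
Processing events:
Start: stock = 18
  Event 1 (restock 15): 18 + 15 = 33
  Event 2 (sale 15): sell min(15,33)=15. stock: 33 - 15 = 18. total_sold = 15
  Event 3 (restock 38): 18 + 38 = 56
  Event 4 (sale 19): sell min(19,56)=19. stock: 56 - 19 = 37. total_sold = 34
  Event 5 (restock 14): 37 + 14 = 51
  Event 6 (sale 3): sell min(3,51)=3. stock: 51 - 3 = 48. total_sold = 37
  Event 7 (sale 17): sell min(17,48)=17. stock: 48 - 17 = 31. total_sold = 54
  Event 8 (sale 25): sell min(25,31)=25. stock: 31 - 25 = 6. total_sold = 79
  Event 9 (sale 2): sell min(2,6)=2. stock: 6 - 2 = 4. total_sold = 81
  Event 10 (sale 15): sell min(15,4)=4. stock: 4 - 4 = 0. total_sold = 85
Final: stock = 0, total_sold = 85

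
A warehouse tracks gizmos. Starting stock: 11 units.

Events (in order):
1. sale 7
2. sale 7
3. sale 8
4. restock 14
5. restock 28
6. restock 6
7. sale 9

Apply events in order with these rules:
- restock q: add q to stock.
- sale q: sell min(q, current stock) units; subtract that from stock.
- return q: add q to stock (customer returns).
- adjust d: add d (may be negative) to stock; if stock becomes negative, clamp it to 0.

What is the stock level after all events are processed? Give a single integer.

Answer: 39

Derivation:
Processing events:
Start: stock = 11
  Event 1 (sale 7): sell min(7,11)=7. stock: 11 - 7 = 4. total_sold = 7
  Event 2 (sale 7): sell min(7,4)=4. stock: 4 - 4 = 0. total_sold = 11
  Event 3 (sale 8): sell min(8,0)=0. stock: 0 - 0 = 0. total_sold = 11
  Event 4 (restock 14): 0 + 14 = 14
  Event 5 (restock 28): 14 + 28 = 42
  Event 6 (restock 6): 42 + 6 = 48
  Event 7 (sale 9): sell min(9,48)=9. stock: 48 - 9 = 39. total_sold = 20
Final: stock = 39, total_sold = 20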